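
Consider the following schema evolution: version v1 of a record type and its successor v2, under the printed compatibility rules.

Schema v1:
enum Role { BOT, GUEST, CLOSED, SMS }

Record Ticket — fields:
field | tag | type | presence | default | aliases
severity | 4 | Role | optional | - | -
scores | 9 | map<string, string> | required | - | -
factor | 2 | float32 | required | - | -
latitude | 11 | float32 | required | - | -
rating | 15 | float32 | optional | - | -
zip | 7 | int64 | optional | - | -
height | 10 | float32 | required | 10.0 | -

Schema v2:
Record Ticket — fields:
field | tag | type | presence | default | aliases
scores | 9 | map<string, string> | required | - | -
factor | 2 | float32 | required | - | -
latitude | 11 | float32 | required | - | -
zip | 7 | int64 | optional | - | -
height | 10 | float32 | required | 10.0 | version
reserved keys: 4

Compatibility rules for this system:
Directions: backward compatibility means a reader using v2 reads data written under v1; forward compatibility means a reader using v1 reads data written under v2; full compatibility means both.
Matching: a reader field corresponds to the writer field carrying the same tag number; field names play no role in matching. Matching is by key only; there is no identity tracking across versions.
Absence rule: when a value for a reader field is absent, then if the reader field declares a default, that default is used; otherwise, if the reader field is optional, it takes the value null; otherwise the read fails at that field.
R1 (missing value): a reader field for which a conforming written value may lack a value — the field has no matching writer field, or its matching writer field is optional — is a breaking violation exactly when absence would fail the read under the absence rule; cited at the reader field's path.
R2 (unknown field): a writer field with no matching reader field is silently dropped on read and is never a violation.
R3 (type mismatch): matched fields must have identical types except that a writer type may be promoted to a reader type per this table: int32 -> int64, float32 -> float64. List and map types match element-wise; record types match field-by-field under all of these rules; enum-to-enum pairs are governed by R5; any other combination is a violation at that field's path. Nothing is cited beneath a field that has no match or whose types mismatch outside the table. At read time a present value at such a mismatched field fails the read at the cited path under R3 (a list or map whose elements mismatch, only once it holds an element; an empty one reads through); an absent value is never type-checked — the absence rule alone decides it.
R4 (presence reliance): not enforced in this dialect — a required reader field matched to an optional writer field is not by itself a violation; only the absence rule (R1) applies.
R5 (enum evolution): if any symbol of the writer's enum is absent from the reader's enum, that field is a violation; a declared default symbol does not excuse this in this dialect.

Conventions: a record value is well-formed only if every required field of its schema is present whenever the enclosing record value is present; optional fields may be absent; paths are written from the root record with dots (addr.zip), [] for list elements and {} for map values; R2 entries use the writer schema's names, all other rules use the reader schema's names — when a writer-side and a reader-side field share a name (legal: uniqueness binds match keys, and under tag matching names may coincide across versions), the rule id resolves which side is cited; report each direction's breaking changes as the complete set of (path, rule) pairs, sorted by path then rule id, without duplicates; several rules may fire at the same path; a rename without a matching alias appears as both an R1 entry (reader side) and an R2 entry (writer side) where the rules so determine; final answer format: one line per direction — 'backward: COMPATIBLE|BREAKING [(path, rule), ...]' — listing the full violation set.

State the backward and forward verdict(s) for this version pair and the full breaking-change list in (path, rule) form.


backward: COMPATIBLE []; forward: COMPATIBLE []

each type pair in Ticket: writer, then reader
backward pass over Ticket, reader schema v2, writer schema v1:
  writer required, map<string, string> -> map<string, string>: reader scores maps from writer scores
  writer required, float32 -> float32: reader factor maps from writer factor
  writer required, float32 -> float32: reader latitude maps from writer latitude
  writer optional, int64 -> int64: reader zip maps from writer zip
  writer required, float32 -> float32: reader height maps from writer height
  leftover writer field: severity
  leftover writer field: rating
  => no violations; backward on Ticket: COMPATIBLE
forward pass over Ticket, reader schema v1, writer schema v2:
  severity: no writer match
  writer required, map<string, string> -> map<string, string>: reader scores maps from writer scores
  writer required, float32 -> float32: reader factor maps from writer factor
  writer required, float32 -> float32: reader latitude maps from writer latitude
  rating: no writer match
  writer optional, int64 -> int64: reader zip maps from writer zip
  writer required, float32 -> float32: reader height maps from writer height
  => no violations; forward on Ticket: COMPATIBLE


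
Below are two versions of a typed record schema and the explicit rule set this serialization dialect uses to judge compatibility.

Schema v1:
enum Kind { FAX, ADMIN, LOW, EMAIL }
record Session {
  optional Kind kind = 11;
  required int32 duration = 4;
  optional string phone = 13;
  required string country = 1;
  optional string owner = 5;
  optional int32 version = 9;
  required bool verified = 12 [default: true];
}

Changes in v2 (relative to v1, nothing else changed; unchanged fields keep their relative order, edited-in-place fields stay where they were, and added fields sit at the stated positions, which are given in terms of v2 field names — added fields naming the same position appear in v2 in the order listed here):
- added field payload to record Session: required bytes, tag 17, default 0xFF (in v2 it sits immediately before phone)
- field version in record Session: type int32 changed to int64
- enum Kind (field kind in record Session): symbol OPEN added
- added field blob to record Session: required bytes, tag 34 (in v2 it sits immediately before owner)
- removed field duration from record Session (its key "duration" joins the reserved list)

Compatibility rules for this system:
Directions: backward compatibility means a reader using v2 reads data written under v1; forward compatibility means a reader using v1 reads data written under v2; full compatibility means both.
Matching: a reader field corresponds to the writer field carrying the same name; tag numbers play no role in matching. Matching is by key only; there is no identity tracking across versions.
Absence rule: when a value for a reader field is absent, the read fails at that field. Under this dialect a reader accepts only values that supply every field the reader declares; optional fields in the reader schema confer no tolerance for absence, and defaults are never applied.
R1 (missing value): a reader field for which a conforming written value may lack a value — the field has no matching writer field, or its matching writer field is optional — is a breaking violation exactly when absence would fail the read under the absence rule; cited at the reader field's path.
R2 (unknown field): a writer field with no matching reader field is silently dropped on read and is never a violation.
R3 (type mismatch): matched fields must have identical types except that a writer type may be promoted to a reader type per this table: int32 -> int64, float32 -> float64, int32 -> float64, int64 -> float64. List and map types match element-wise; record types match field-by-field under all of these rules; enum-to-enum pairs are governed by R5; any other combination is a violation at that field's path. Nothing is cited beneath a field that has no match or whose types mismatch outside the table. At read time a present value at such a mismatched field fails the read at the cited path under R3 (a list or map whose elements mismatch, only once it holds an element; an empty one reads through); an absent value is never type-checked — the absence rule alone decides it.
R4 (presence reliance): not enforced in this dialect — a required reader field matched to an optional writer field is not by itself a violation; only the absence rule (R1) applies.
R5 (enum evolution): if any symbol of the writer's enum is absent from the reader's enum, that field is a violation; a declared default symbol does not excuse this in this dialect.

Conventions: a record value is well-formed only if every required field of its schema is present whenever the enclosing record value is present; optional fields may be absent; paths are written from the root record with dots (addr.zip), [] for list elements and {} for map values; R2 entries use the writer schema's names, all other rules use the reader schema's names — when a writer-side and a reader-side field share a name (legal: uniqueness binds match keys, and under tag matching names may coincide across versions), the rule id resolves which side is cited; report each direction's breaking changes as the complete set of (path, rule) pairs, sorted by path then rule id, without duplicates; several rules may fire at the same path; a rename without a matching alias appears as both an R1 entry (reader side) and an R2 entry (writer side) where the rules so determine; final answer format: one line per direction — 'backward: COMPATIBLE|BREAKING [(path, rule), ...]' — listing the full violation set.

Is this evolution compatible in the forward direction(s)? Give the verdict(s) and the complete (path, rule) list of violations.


the writer's type comes first in each Session pair
forward on Session — v1 reading data written by v2:
  Kind -> Kind, writer optional: kind aligns to kind
  duration has no writer counterpart
  string -> string, writer optional: phone aligns to phone
  string -> string, writer required: country aligns to country
  string -> string, writer optional: owner aligns to owner
  int64 -> int32, writer optional: version aligns to version
  bool -> bool, writer required: verified aligns to verified
  writer field payload has no reader counterpart
  writer field blob has no reader counterpart
  R1 fires at duration
  R1 fires at kind
  R5 fires at kind
  R1 fires at owner
  R1 fires at phone
  R1 fires at version
  R3 fires at version
  => 7 violation(s): forward is BREAKING for Session
the other Session changes do not affect what is asked:
  added field blob to record Session: required bytes, tag 34 (in v2 it sits immediately before owner) -> fires only in the backward direction of Session, which is not asked here
  added field payload to record Session: required bytes, tag 17, default 0xFF (in v2 it sits immediately before phone) -> fires only in the backward direction of Session, which is not asked here

forward: BREAKING [(duration, R1), (kind, R1), (kind, R5), (owner, R1), (phone, R1), (version, R1), (version, R3)]


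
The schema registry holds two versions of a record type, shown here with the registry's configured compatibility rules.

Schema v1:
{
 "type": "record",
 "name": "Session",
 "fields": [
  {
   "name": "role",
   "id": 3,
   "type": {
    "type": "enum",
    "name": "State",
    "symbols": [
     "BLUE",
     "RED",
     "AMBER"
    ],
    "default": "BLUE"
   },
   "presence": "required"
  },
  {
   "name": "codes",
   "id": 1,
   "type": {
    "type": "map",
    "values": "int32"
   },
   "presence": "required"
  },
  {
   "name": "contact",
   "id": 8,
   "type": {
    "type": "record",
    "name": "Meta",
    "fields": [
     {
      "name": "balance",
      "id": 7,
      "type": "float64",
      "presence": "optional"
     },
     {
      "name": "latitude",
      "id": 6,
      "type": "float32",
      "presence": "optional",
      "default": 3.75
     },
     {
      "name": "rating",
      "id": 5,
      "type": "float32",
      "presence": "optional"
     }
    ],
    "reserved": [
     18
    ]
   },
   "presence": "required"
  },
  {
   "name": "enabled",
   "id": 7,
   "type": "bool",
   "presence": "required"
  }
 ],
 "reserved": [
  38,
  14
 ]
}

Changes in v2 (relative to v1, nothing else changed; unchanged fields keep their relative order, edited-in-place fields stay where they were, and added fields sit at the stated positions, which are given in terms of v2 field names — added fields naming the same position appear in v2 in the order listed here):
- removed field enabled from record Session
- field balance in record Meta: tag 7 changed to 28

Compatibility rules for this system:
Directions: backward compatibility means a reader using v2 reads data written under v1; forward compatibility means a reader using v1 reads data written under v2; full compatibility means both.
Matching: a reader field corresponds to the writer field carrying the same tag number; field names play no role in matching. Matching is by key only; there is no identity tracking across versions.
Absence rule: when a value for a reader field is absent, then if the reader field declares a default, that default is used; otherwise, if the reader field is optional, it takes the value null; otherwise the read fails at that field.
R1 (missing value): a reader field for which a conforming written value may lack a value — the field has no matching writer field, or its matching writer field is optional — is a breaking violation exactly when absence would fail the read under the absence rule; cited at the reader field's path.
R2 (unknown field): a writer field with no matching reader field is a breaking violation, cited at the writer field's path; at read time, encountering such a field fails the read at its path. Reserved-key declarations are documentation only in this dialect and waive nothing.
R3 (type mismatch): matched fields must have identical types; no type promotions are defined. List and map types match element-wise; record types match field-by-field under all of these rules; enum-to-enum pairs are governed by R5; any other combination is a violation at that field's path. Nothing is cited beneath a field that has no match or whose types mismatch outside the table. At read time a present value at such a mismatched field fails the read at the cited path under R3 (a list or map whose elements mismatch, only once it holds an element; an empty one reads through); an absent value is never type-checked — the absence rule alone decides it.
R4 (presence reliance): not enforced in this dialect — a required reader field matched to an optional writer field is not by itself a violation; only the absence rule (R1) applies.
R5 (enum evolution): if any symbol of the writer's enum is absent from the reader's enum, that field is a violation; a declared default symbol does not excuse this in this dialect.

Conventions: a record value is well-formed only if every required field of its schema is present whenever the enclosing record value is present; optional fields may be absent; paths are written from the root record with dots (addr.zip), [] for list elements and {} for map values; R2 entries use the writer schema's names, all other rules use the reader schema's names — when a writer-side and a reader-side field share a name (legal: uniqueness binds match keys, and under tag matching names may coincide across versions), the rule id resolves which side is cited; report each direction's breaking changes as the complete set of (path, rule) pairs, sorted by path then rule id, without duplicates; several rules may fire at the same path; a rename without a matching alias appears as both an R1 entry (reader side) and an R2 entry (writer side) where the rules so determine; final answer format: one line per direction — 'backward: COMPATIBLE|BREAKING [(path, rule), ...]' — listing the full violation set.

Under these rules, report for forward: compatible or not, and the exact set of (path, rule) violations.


forward: BREAKING [(contact.balance, R2), (enabled, R1)]

arrows below run writer -> reader for Session
forward for Session (reader v1, writer v2):
  role: paired with writer role (State -> State; writer required)
  codes: paired with writer codes (map<string, int32> -> map<string, int32>; writer required)
  contact: paired with writer contact (Meta -> Meta; writer required)
  enabled: no writer match
  contact.balance: no writer match
  contact.latitude: paired with writer contact.latitude (float32 -> float32; writer optional)
  contact.rating: paired with writer contact.rating (float32 -> float32; writer optional)
  writer contact.balance: unknown to reader
  violation R2 at contact.balance
  violation R1 at enabled
  forward on Session therefore BREAKING (2)


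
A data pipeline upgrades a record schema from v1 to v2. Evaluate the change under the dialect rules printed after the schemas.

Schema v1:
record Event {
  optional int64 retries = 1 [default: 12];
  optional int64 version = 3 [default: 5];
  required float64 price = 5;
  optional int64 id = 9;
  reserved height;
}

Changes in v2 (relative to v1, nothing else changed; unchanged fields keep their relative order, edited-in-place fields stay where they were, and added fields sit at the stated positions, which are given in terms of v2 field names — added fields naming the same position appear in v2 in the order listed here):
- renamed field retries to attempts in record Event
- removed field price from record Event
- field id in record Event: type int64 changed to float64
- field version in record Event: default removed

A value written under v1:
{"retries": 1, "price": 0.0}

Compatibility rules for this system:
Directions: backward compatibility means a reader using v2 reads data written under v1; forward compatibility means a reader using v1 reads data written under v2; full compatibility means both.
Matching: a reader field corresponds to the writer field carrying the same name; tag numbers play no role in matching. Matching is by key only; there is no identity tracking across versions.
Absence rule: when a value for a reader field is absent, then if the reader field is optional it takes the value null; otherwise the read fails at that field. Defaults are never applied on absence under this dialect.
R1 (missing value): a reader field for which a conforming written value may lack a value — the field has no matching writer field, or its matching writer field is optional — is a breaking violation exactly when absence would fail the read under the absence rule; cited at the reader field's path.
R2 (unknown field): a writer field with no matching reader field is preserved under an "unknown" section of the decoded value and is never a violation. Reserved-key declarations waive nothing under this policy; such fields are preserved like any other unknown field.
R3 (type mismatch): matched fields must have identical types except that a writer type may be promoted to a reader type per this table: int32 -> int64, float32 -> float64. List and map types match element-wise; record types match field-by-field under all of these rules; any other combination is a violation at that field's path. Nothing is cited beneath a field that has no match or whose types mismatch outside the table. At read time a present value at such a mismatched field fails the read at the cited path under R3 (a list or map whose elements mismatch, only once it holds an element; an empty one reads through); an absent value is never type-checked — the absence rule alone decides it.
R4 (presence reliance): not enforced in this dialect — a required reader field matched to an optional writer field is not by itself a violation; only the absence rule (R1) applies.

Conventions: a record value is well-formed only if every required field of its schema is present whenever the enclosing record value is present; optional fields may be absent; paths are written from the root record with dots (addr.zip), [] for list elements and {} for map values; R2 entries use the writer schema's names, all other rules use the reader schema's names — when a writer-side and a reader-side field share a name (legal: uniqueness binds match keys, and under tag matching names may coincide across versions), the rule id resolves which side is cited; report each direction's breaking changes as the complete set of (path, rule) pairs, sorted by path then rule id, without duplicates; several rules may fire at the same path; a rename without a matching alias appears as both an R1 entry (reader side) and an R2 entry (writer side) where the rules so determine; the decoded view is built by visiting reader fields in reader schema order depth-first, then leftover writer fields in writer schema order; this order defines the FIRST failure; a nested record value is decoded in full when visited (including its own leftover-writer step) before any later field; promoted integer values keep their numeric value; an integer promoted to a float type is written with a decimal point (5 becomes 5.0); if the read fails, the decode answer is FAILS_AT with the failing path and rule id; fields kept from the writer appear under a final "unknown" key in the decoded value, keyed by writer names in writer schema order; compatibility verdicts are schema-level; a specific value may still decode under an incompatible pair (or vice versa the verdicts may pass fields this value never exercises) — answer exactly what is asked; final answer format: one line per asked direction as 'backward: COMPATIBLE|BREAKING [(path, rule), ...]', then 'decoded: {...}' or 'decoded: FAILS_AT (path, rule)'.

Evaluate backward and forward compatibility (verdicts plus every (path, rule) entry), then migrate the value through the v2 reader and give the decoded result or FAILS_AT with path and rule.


backward: BREAKING [(id, R3)]; forward: BREAKING [(id, R3), (price, R1)]; decoded: {"attempts": null, "version": null, "id": null, "unknown": {"retries": 1, "price": 0.0}}

arrows below run writer -> reader for Event
backward pass over Event, reader schema v2, writer schema v1:
  attempts: no writer-side match
  version: paired with writer version (int64 -> int64; writer optional)
  id: paired with writer id (int64 -> float64; writer optional)
  writer retries: unknown to reader
  writer price: unknown to reader
  rule R3 violated at id
  => backward: BREAKING (1)
forward pass over Event, reader schema v1, writer schema v2:
  retries: no writer-side match
  version: paired with writer version (int64 -> int64; writer optional)
  price: no writer-side match
  id: paired with writer id (float64 -> int64; writer optional)
  writer attempts: unknown to reader
  rule R3 violated at id
  rule R1 violated at price
  => forward: BREAKING (2)
migrating the Event value to v2:
  attempts := null (absent, optional -> null)
  version := null (absent, optional -> null)
  id := null (absent, optional -> null)
  writer retries: kept under "unknown"
  writer price: kept under "unknown"
  => decoded: {"attempts": null, "version": null, "id": null, "unknown": {"retries": 1, "price": 0.0}}


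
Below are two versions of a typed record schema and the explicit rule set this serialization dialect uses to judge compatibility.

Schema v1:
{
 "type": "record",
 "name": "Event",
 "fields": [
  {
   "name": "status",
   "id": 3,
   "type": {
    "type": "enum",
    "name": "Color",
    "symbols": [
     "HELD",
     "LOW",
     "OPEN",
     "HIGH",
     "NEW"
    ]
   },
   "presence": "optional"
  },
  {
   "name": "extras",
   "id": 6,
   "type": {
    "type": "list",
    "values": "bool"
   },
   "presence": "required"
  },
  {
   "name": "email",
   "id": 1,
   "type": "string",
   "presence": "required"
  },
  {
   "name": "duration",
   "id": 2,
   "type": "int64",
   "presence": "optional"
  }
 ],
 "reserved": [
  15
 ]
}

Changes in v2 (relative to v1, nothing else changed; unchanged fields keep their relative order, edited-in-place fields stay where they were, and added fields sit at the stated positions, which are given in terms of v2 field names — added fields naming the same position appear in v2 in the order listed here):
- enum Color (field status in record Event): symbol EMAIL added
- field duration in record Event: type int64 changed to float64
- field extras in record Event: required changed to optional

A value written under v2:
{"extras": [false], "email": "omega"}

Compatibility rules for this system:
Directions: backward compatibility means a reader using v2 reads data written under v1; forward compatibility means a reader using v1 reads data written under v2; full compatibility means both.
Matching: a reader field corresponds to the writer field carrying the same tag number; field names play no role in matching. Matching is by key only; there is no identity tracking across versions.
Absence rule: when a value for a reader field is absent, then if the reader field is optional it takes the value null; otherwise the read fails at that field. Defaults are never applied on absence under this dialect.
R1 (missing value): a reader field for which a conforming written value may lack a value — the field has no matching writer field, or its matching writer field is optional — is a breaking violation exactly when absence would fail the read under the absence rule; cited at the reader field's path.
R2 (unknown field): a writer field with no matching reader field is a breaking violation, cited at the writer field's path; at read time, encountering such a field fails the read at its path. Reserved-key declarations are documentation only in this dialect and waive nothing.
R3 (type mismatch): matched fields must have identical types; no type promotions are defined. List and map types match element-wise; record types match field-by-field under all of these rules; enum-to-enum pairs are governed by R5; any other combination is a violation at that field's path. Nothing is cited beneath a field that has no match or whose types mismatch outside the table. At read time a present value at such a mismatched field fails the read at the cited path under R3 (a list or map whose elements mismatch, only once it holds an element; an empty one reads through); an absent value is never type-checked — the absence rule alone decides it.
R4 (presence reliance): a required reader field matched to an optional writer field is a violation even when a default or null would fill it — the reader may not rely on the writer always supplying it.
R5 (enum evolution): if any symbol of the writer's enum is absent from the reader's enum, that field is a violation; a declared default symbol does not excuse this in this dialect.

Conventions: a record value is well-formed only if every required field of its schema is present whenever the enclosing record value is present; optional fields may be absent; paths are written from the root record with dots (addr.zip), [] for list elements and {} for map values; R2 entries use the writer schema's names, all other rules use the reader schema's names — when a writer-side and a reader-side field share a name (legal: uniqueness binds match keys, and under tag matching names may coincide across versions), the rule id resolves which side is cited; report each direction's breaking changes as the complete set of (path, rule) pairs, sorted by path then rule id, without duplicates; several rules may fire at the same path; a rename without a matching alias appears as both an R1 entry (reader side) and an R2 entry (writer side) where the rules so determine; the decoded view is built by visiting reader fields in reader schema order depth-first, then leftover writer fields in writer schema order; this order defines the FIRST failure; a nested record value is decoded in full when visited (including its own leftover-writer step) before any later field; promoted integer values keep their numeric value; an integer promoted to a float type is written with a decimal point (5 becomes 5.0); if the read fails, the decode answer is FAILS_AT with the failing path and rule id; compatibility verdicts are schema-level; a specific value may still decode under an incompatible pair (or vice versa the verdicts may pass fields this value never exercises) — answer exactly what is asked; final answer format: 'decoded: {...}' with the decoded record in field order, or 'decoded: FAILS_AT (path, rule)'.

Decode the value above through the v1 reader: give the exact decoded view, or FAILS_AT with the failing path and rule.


arrows below run writer -> reader for Event
decoding the Event value with the v1 reader:
  status := null (absent, optional -> null)
  extras := [false]
  email := "omega"
  duration := null (absent, optional -> null)
  => decoded: {"status": null, "extras": [false], "email": "omega", "duration": null}
diffs on Event not affecting the asked answer:
  enum Color (field status in record Event): symbol EMAIL added -> affects the rule determinations only; this particular Event value decodes identically
  field duration in record Event: type int64 changed to float64 -> affects the rule determinations only; this particular Event value decodes identically
  field extras in record Event: required changed to optional -> affects the rule determinations only; this particular Event value decodes identically

decoded: {"status": null, "extras": [false], "email": "omega", "duration": null}


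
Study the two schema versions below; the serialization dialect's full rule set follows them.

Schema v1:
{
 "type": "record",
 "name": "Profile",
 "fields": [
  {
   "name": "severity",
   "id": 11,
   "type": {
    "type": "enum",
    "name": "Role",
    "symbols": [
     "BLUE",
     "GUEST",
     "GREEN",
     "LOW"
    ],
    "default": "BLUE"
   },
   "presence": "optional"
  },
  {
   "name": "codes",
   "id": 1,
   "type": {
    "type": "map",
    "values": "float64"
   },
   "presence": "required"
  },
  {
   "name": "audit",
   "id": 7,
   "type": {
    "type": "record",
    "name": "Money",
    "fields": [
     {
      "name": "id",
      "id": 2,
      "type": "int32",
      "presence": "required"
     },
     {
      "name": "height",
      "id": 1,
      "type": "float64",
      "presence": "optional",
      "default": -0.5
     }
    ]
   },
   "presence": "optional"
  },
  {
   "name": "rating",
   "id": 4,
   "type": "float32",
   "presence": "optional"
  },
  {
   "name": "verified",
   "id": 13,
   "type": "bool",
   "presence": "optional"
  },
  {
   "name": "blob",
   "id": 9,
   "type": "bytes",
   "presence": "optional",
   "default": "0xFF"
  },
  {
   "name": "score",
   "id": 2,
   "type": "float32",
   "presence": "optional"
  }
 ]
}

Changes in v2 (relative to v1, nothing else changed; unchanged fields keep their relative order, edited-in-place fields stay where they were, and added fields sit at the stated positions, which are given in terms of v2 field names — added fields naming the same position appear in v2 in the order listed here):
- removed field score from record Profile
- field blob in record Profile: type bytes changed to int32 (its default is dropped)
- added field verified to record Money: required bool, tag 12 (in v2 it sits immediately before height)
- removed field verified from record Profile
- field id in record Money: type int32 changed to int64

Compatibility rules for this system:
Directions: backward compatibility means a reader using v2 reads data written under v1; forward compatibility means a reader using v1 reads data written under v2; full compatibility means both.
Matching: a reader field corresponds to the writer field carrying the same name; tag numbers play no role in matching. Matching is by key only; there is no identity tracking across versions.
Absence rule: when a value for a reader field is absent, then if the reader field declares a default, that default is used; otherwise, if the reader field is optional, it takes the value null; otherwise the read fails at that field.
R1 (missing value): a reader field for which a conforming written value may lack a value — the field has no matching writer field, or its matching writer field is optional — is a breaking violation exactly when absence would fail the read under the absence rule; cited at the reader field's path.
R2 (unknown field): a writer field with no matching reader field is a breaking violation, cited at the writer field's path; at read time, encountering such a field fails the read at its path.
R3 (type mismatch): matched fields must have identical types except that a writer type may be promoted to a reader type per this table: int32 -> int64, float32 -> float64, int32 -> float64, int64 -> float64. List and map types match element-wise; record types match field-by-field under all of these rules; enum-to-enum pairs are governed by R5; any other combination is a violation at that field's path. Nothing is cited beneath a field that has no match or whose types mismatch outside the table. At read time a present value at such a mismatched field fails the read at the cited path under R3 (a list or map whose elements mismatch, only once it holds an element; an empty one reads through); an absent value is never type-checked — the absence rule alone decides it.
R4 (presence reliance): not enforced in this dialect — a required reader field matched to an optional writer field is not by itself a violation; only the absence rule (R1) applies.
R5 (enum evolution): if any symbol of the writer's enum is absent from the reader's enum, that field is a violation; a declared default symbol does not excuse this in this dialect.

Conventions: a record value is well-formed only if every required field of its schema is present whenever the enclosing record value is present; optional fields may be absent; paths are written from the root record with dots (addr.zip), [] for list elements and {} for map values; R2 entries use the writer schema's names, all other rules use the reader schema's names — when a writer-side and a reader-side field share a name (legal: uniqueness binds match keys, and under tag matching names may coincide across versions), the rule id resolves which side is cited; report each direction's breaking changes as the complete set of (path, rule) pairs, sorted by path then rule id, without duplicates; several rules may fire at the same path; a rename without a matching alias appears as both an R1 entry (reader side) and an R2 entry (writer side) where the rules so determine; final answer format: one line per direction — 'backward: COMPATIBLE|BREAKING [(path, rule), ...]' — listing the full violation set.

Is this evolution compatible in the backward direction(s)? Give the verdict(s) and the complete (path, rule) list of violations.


the writer's type comes first in each Profile pair
backward analysis of Profile with v2 as reader and v1 as writer:
  severity <- severity (Role -> Role, writer optional)
  codes <- codes (map<string, float64> -> map<string, float64>, writer required)
  audit <- audit (Money -> Money, writer optional)
  rating <- rating (float32 -> float32, writer optional)
  blob <- blob (bytes -> int32, writer optional)
  writer verified: unknown to reader
  writer score: unknown to reader
  audit.id <- audit.id (int32 -> int64, writer required)
  audit.verified has no writer counterpart
  audit.height <- audit.height (float64 -> float64, writer optional)
  rule R1 violated at audit.verified
  rule R3 violated at blob
  rule R2 violated at score
  rule R2 violated at verified
  backward on Profile therefore BREAKING (4)
checking off the Profile differences that do not matter here:
  field id in record Money: type int32 changed to int64 -> affects forward compatibility only, which is not asked

backward: BREAKING [(audit.verified, R1), (blob, R3), (score, R2), (verified, R2)]


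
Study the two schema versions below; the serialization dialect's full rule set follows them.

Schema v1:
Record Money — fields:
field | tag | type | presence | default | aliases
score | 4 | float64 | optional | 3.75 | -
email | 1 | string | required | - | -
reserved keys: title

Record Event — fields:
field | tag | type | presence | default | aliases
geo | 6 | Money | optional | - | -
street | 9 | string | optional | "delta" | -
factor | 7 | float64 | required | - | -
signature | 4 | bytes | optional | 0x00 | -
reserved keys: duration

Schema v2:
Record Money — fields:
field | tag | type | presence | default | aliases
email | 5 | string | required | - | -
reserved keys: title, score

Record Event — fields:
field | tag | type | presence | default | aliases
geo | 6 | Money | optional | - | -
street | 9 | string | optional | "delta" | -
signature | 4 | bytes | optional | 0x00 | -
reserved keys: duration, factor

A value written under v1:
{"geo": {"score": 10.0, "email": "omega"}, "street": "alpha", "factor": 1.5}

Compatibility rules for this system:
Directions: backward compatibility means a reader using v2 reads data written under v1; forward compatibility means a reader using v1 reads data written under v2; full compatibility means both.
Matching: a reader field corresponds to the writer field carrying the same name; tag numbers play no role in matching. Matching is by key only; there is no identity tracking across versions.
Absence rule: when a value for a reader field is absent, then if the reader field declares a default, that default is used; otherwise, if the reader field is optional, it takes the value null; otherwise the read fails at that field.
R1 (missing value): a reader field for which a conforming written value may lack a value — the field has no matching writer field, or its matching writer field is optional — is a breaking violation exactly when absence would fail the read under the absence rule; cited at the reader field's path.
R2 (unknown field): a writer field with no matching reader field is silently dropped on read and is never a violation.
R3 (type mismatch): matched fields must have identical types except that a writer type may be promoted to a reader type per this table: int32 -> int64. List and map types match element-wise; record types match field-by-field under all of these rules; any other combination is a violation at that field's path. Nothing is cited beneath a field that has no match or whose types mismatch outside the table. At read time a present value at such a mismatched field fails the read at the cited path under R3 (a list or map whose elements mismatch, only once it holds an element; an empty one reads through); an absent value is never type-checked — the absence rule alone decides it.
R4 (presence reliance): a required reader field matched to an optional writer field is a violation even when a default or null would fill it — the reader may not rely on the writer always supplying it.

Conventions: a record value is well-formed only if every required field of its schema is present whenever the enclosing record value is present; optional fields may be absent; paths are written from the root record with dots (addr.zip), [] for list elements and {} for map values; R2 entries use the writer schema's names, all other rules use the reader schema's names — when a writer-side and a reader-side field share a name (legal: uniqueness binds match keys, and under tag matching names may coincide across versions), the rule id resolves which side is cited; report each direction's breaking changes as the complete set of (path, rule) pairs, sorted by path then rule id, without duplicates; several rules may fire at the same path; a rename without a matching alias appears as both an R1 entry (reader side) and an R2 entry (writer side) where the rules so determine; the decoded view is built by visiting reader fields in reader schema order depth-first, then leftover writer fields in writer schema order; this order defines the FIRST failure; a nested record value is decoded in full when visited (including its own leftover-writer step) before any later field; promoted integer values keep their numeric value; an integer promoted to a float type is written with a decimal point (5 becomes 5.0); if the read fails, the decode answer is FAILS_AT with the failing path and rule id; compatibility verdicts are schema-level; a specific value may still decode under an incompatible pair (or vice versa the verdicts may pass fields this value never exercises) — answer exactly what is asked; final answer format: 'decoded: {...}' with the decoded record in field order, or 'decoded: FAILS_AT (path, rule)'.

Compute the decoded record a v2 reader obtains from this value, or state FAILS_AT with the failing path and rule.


decoded: {"geo": {"email": "omega"}, "street": "alpha", "signature": 0x00}

in Event below, arrows point writer -> reader
decoding the Event value with the v2 reader:
  geo.email := "omega"
  writer geo.score: unknown -> dropped
  street := "alpha"
  signature := 0x00 (absent -> default)
  writer factor: unknown -> dropped
  => decoded: {"geo": {"email": "omega"}, "street": "alpha", "signature": 0x00}
ruling out the remaining Event differences:
  field email in record Money: tag 1 changed to 5 -> inert under this dialect — no rule fires on Event and the result does not move
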